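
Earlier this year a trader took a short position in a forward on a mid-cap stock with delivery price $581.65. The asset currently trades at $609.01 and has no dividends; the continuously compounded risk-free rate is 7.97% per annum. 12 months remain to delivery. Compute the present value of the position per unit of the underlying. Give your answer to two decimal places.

Current fair forward for the remaining 12 months: F = S·e^(r·T), r = 0.0797
F = 609.01 · e^(0.0797 × 12/12) = 609.01 × 1.082962 = 659.5347
Value of long forward = (F − K)·e^(−rT) = (659.5347 − 581.65) · e^(−0.0797·12/12)
= 77.8847 × 0.923393 = 71.92
Short position value = −(long value) = -$71.92

-$71.92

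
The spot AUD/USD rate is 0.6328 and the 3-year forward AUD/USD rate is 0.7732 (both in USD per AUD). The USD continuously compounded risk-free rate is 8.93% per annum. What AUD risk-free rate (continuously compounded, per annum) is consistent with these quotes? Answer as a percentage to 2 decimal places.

F = S·e^((r_USD − r_AUD)T) ⇒ r_AUD = r_USD − ln(F/S)/T
ln(0.7732/0.6328) = 0.200383; /(3) = 0.066794
r_AUD = 0.0893 − 0.066794 = 0.022506
r_AUD = 2.25%

2.25%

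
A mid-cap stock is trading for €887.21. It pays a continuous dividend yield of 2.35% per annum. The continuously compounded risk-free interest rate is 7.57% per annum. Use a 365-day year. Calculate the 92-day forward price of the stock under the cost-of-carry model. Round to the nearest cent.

€898.96

F = S·e^((r − q)T) = 887.21 · e^((0.0757 − 0.0235) × 92/365)
= 887.21 · e^0.013157 = 887.21 × 1.013244
F = €898.96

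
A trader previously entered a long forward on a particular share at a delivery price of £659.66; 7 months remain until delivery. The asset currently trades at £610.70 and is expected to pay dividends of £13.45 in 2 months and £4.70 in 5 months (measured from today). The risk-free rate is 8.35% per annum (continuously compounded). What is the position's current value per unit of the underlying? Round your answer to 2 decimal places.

-£35.40

PV(remaining dividends) I = 13.45·e^(−0.0835·2/12) + 4.70·e^(−0.0835·5/12) = 17.8034
Current forward F = (S − I)·e^(rT) = (610.70 − 17.8034)·e^(0.0835·7/12) = 592.8966 × 1.049914 = 622.4904
Value (long) = (F − K)·e^(−rT) = (622.4904 − 659.66) × 0.952459 = -35.4025
Value = -£35.40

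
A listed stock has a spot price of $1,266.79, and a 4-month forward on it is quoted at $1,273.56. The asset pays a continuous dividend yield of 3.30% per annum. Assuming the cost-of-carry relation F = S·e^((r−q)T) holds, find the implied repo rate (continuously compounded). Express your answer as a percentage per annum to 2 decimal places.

4.90%

From F = S·e^((r−q)T): (r − q) = ln(F/S)/T
ln(1273.56/1266.79) = ln(1.005344) = 0.005330
(r − q) = 0.005330 / (4/12) = 0.015990
r = ln(F/S)/T + q = 0.015990 + 0.0330 = 0.048990
r = 4.90%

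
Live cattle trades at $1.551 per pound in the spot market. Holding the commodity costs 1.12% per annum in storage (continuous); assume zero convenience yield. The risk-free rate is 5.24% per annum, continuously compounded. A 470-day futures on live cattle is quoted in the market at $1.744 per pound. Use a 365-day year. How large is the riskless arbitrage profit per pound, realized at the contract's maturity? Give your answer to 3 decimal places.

$0.061 per pound

Fair futures: F* = S·e^(carry·T), with carry = (r + u) = 0.0524 + 0.0112 = 0.0636
F* = 1.551 · e^(0.0636 × 470/365) = 1.551 · e^0.081896 = 1.551 × 1.085343 = $1.6834
Market $1.744 > fair $1.6834: forward overpriced → cash-and-carry (buy spot, short the forward).
At maturity, profit = |F_mkt − F*| = |1.744 − 1.6834| = $0.061 per pound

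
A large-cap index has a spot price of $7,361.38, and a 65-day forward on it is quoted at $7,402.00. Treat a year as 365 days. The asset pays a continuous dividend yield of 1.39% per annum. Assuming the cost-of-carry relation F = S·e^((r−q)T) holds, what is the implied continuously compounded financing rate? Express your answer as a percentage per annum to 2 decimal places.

4.48%

From F = S·e^((r−q)T): (r − q) = ln(F/S)/T
ln(7402.00/7361.38) = ln(1.005518) = 0.005503
(r − q) = 0.005503 / (65/365) = 0.030901
r = ln(F/S)/T + q = 0.030901 + 0.0139 = 0.044801
r = 4.48%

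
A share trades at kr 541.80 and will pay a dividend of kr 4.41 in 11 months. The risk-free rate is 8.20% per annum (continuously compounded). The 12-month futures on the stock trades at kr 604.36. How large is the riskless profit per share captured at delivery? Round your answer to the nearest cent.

PV(dividends) I = 4.41·e^(−0.0820·11/12) = 4.0907
Fair futures F* = (S − I)·e^(rT) = (541.80 − 4.0907)·e^0.082000 = 537.7093 × 1.085456 = 583.6598
Market kr 604.36 > fair 583.6598: forward overpriced → cash-and-carry (borrow at r, buy the stock and collect the dividends, short the forward).
Profit at T = |F_mkt − F*| = |604.36 − 583.6598| = kr 20.70 per share

kr 20.70 per share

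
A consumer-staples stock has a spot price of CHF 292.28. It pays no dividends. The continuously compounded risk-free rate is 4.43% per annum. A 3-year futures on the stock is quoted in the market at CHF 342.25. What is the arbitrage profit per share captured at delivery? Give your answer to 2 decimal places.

Fair futures: F* = S·e^(carry·T), with carry = r = 0.0443
F* = 292.28 · e^(0.0443 × 3) = 292.28 · e^0.132900 = 292.28 × 1.142136 = CHF 333.8235
Market CHF 342.25 > fair CHF 333.8235: forward overpriced → cash-and-carry (buy spot, short the forward).
At maturity, profit = |F_mkt − F*| = |342.25 − 333.8235| = CHF 8.43 per share

CHF 8.43 per share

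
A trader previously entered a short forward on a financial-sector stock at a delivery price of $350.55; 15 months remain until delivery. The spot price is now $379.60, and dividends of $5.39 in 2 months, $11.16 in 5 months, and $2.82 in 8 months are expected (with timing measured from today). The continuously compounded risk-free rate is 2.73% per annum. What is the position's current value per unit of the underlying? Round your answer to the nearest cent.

PV(remaining dividends) I = 5.39·e^(−0.0273·2/12) + 11.16·e^(−0.0273·5/12) + 2.82·e^(−0.0273·8/12) = 19.1684
Current forward F = (S − I)·e^(rT) = (379.60 − 19.1684)·e^(0.0273·15/12) = 360.4316 × 1.034714 = 372.9436
Value (long) = (F − K)·e^(−rT) = (372.9436 − 350.55) × 0.966451 = 21.6423
Short position value = −(long value) = -$21.64

-$21.64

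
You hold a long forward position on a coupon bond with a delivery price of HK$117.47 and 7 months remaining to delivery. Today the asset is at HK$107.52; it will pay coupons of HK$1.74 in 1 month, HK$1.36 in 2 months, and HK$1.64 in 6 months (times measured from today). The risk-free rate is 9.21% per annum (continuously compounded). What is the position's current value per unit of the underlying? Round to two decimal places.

-HK$8.44

PV(remaining coupons) I = 1.74·e^(−0.0921·1/12) + 1.36·e^(−0.0921·2/12) + 1.64·e^(−0.0921·6/12) = 4.6322
Current forward F = (S − I)·e^(rT) = (107.52 − 4.6322)·e^(0.0921·7/12) = 102.8878 × 1.055194 = 108.5666
Value (long) = (F − K)·e^(−rT) = (108.5666 − 117.47) × 0.947693 = -8.4377
Value = -HK$8.44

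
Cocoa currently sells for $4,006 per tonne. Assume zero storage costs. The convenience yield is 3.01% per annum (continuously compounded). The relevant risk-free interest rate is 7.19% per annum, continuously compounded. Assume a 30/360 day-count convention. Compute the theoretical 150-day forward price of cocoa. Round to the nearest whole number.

$4,076 per tonne

Net carry = r + u − y = 0.0719 + 0.0000 − 0.0301 = 0.0418
F = S·e^((r+u−y)T) = 4006 · e^(0.0418 × 150/360) = 4006 · e^0.017417
= 4006 × 1.017570 = $4,076 per tonne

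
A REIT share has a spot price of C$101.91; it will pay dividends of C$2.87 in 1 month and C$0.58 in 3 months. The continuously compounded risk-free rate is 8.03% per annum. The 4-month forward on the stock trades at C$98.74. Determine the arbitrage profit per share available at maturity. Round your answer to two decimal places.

PV(dividends) I = 2.87·e^(−0.0803·1/12) + 0.58·e^(−0.0803·3/12) = 3.4193
Fair forward F* = (S − I)·e^(rT) = (101.91 − 3.4193)·e^0.026767 = 98.4907 × 1.027128 = 101.1626
Market C$98.74 < fair 101.1626: forward underpriced → reverse cash-and-carry (short the stock, invest proceeds at r, pay the dividends, go long the forward).
Profit at T = |F_mkt − F*| = |98.74 − 101.1626| = C$2.42 per share

C$2.42 per share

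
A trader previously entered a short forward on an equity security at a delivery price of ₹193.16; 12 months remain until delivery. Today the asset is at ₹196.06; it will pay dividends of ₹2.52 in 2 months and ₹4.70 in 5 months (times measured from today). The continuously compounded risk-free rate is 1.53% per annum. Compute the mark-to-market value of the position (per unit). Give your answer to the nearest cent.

₹1.35

PV(remaining dividends) I = 2.52·e^(−0.0153·2/12) + 4.70·e^(−0.0153·5/12) = 7.1837
Current forward F = (S − I)·e^(rT) = (196.06 − 7.1837)·e^(0.0153·12/12) = 188.8763 × 1.015418 = 191.7884
Value (long) = (F − K)·e^(−rT) = (191.7884 − 193.16) × 0.984816 = -1.3508
Short position value = −(long value) = ₹1.35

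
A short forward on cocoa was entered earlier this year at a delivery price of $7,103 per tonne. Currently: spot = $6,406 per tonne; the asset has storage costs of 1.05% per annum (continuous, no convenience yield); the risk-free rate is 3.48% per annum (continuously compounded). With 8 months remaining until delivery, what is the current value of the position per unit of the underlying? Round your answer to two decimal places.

Current fair forward for the remaining 8 months: F = S·e^((r + u)·T), (r + u) = 0.0348 + 0.0105 = 0.0453
F = 6406 · e^(0.0453 × 8/12) = 6406 × 1.03066065 = 6602.4121
Value of long forward = (F − K)·e^(−rT) = (6602.4121 − 7103) · e^(−0.0348·8/12)
= -500.5879 × 0.97706705 = -489.11
Short position value = −(long value) = $489.11

$489.11 per tonne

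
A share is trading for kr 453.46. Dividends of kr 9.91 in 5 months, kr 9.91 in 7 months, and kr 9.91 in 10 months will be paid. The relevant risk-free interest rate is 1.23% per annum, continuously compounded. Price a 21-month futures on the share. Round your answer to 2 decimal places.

kr 433.18

PV(dividends) I = 9.91·e^(−0.0123·5/12) + 9.91·e^(−0.0123·7/12) + 9.91·e^(−0.0123·10/12)
I = 9.8593 + 9.8392 + 9.8089 = 29.5074
F = (S − I)·e^(rT) = (453.46 − 29.5074) · e^(0.0123·21/12)
= 423.9526 · e^0.021525 = 423.9526 × 1.021758 = kr 433.18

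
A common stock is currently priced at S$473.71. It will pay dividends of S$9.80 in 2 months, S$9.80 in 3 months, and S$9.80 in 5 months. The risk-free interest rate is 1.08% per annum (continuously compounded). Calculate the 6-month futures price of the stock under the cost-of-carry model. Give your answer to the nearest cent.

PV(dividends) I = 9.80·e^(−0.0108·2/12) + 9.80·e^(−0.0108·3/12) + 9.80·e^(−0.0108·5/12)
I = 9.7824 + 9.7736 + 9.7560 = 29.3120
F = (S − I)·e^(rT) = (473.71 − 29.3120) · e^(0.0108·6/12)
= 444.3980 · e^0.005400 = 444.3980 × 1.005415 = S$446.80

S$446.80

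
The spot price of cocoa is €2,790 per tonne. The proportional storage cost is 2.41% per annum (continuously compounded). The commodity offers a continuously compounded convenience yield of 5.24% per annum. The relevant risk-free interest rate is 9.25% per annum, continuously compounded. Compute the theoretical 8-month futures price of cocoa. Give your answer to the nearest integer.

Net carry = r + u − y = 0.0925 + 0.0241 − 0.0524 = 0.0642
F = S·e^((r+u−y)T) = 2790 · e^(0.0642 × 8/12) = 2790 · e^0.042800
= 2790 × 1.043729 = €2,912 per tonne

€2,912 per tonne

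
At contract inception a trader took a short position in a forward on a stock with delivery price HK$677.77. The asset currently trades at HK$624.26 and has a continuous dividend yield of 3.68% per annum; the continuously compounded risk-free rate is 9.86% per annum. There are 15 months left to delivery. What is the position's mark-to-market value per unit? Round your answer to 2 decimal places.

Current fair forward for the remaining 15 months: F = S·e^((r − q)·T), (r − q) = 0.0986 − 0.0368 = 0.0618
F = 624.26 · e^(0.0618 × 15/12) = 624.26 × 1.080312 = 674.3956
Value of long forward = (F − K)·e^(−rT) = (674.3956 − 677.77) · e^(−0.0986·15/12)
= -3.3744 × 0.884043 = -2.98
Short position value = −(long value) = HK$2.98

HK$2.98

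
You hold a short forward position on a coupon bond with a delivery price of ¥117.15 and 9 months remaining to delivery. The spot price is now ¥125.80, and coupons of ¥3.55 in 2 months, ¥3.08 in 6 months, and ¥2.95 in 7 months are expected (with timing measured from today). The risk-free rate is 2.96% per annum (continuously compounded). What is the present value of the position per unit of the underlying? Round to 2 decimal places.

-¥1.76

PV(remaining coupons) I = 3.55·e^(−0.0296·2/12) + 3.08·e^(−0.0296·6/12) + 2.95·e^(−0.0296·7/12) = 9.4668
Current forward F = (S − I)·e^(rT) = (125.80 − 9.4668)·e^(0.0296·9/12) = 116.3332 × 1.022448 = 118.9446
Value (long) = (F − K)·e^(−rT) = (118.9446 − 117.15) × 0.978045 = 1.7552
Short position value = −(long value) = -¥1.76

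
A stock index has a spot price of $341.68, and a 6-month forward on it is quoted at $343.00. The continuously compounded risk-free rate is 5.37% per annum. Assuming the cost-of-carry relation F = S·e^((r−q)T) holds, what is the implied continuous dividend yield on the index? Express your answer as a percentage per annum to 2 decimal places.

4.60%

From F = S·e^((r−q)T): (r − q) = ln(F/S)/T
ln(343.00/341.68) = ln(1.003863) = 0.003856
(r − q) = 0.003856 / (6/12) = 0.007712
q = r − ln(F/S)/T = 0.0537 − 0.007712 = 0.045988
q = 4.60%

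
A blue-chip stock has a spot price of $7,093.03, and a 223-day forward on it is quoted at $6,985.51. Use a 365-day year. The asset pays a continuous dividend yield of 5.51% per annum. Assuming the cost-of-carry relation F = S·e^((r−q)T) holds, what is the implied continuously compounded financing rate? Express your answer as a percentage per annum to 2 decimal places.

3.01%

From F = S·e^((r−q)T): (r − q) = ln(F/S)/T
ln(6985.51/7093.03) = ln(0.984841) = -0.015275
(r − q) = -0.015275 / (223/365) = -0.025002
r = ln(F/S)/T + q = -0.025002 + 0.0551 = 0.030098
r = 3.01%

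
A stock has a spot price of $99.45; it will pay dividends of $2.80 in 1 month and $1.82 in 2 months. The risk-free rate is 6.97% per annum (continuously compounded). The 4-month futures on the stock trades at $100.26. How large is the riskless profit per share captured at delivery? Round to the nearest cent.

$3.16 per share

PV(dividends) I = 2.80·e^(−0.0697·1/12) + 1.82·e^(−0.0697·2/12) = 4.5828
Fair futures F* = (S − I)·e^(rT) = (99.45 − 4.5828)·e^0.023233 = 94.8672 × 1.023505 = 97.0971
Market $100.26 > fair 97.0971: forward overpriced → cash-and-carry (borrow at r, buy the stock and collect the dividends, short the forward).
Profit at T = |F_mkt − F*| = |100.26 − 97.0971| = $3.16 per share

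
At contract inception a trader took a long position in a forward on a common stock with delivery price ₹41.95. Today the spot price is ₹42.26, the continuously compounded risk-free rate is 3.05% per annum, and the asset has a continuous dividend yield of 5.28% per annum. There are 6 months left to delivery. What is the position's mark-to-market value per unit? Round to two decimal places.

Current fair forward for the remaining 6 months: F = S·e^((r − q)·T), (r − q) = 0.0305 − 0.0528 = -0.0223
F = 42.26 · e^(-0.0223 × 6/12) = 42.26 × 0.988912 = 41.7914
Value of long forward = (F − K)·e^(−rT) = (41.7914 − 41.95) · e^(−0.0305·6/12)
= -0.1586 × 0.984866 = -0.16

-₹0.16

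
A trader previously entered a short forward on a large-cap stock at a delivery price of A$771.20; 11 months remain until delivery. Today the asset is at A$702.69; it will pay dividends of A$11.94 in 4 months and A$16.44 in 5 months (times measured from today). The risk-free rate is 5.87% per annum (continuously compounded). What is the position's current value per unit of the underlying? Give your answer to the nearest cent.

A$55.86

PV(remaining dividends) I = 11.94·e^(−0.0587·4/12) + 16.44·e^(−0.0587·5/12) = 27.7514
Current forward F = (S − I)·e^(rT) = (702.69 − 27.7514)·e^(0.0587·11/12) = 674.9386 × 1.055282 = 712.2506
Value (long) = (F − K)·e^(−rT) = (712.2506 − 771.20) × 0.947614 = -55.8613
Short position value = −(long value) = A$55.86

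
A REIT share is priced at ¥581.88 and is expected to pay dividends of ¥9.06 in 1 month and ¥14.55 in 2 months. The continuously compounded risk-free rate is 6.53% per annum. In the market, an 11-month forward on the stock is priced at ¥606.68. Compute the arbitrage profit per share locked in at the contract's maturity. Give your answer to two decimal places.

PV(dividends) I = 9.06·e^(−0.0653·1/12) + 14.55·e^(−0.0653·2/12) = 23.4033
Fair forward F* = (S − I)·e^(rT) = (581.88 − 23.4033)·e^0.059858 = 558.4767 × 1.061686 = 592.9269
Market ¥606.68 > fair 592.9269: forward overpriced → cash-and-carry (borrow at r, buy the stock and collect the dividends, short the forward).
Profit at T = |F_mkt − F*| = |606.68 − 592.9269| = ¥13.75 per share

¥13.75 per share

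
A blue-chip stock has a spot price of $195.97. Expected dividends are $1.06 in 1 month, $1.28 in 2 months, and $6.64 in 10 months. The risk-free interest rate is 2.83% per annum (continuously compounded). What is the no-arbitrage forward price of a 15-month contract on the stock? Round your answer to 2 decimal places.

PV(dividends) I = 1.06·e^(−0.0283·1/12) + 1.28·e^(−0.0283·2/12) + 6.64·e^(−0.0283·10/12)
I = 1.0575 + 1.2740 + 6.4852 = 8.8167
F = (S − I)·e^(rT) = (195.97 − 8.8167) · e^(0.0283·15/12)
= 187.1533 · e^0.035375 = 187.1533 × 1.036008 = $193.89

$193.89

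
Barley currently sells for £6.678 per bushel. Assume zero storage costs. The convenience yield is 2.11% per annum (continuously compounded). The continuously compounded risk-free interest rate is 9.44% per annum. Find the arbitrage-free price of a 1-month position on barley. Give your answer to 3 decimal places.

Net carry = r + u − y = 0.0944 + 0.0000 − 0.0211 = 0.0733
F = S·e^((r+u−y)T) = 6.678 · e^(0.0733 × 1/12) = 6.678 · e^0.006108
= 6.678 × 1.006127 = £6.719 per bushel

£6.719 per bushel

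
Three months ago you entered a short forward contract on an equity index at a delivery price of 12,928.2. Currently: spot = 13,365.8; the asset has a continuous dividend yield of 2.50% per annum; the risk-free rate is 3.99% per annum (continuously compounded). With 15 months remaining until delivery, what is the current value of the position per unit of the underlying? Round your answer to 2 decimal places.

-655.36

Current fair forward for the remaining 15 months: F = S·e^((r − q)·T), (r − q) = 0.0399 − 0.0250 = 0.0149
F = 13365.8 · e^(0.0149 × 15/12) = 13365.8 × 1.01879953 = 13617.0708
Value of long forward = (F − K)·e^(−rT) = (13617.0708 − 12928.2) · e^(−0.0399·15/12)
= 688.8708 × 0.95134834 = 655.36
Short position value = −(long value) = -655.36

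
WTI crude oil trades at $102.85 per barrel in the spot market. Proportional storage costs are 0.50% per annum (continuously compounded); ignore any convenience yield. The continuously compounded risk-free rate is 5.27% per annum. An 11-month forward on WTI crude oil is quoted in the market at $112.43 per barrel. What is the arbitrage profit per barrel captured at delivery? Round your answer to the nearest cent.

$3.99 per barrel

Fair forward: F* = S·e^(carry·T), with carry = (r + u) = 0.0527 + 0.0050 = 0.0577
F* = 102.85 · e^(0.0577 × 11/12) = 102.85 · e^0.052892 = 102.85 × 1.054316 = $108.4364
Market $112.43 > fair $108.4364: forward overpriced → cash-and-carry (buy spot, short the forward).
At maturity, profit = |F_mkt − F*| = |112.43 − 108.4364| = $3.99 per barrel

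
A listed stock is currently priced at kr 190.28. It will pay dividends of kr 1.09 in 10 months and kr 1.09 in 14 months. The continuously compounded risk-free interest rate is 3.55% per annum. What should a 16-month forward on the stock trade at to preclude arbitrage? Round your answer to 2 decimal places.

kr 197.30

PV(dividends) I = 1.09·e^(−0.0355·10/12) + 1.09·e^(−0.0355·14/12)
I = 1.0582 + 1.0458 = 2.1040
F = (S − I)·e^(rT) = (190.28 − 2.1040) · e^(0.0355·16/12)
= 188.1760 · e^0.047333 = 188.1760 × 1.048471 = kr 197.30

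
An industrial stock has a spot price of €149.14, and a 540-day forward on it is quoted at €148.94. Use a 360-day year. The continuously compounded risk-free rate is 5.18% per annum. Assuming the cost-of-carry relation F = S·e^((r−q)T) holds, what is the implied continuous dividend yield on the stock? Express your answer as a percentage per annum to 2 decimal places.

5.27%

From F = S·e^((r−q)T): (r − q) = ln(F/S)/T
ln(148.94/149.14) = ln(0.998659) = -0.001342
(r − q) = -0.001342 / (540/360) = -0.000895
q = r − ln(F/S)/T = 0.0518 + 0.000895 = 0.052695
q = 5.27%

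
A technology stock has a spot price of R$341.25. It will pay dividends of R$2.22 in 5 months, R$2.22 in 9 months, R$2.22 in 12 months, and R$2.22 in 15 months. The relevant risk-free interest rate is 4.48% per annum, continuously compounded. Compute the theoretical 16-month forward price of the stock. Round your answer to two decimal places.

R$353.18

PV(dividends) I = 2.22·e^(−0.0448·5/12) + 2.22·e^(−0.0448·9/12) + 2.22·e^(−0.0448·12/12) + 2.22·e^(−0.0448·15/12)
I = 2.1789 + 2.1466 + 2.1227 + 2.0991 = 8.5473
F = (S − I)·e^(rT) = (341.25 − 8.5473) · e^(0.0448·16/12)
= 332.7027 · e^0.059733 = 332.7027 × 1.061553 = R$353.18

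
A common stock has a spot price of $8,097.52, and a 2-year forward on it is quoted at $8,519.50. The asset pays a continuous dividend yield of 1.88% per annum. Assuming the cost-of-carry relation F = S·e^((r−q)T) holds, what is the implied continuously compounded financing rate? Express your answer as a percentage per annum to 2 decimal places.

From F = S·e^((r−q)T): (r − q) = ln(F/S)/T
ln(8519.50/8097.52) = ln(1.052112) = 0.050800
(r − q) = 0.050800 / (2) = 0.025400
r = ln(F/S)/T + q = 0.025400 + 0.0188 = 0.044200
r = 4.42%

4.42%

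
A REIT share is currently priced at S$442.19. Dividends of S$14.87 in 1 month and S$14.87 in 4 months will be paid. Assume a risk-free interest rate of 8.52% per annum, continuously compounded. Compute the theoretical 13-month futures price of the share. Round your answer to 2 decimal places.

PV(dividends) I = 14.87·e^(−0.0852·1/12) + 14.87·e^(−0.0852·4/12)
I = 14.7648 + 14.4536 = 29.2184
F = (S − I)·e^(rT) = (442.19 − 29.2184) · e^(0.0852·13/12)
= 412.9716 · e^0.092300 = 412.9716 × 1.096694 = S$452.90

S$452.90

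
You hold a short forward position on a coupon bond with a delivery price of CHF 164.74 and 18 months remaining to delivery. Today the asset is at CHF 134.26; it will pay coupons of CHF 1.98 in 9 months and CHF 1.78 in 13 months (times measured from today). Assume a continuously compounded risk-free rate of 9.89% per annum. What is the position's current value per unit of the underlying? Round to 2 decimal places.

PV(remaining coupons) I = 1.98·e^(−0.0989·9/12) + 1.78·e^(−0.0989·13/12) = 3.4376
Current forward F = (S − I)·e^(rT) = (134.26 − 3.4376)·e^(0.0989·18/12) = 130.8224 × 1.159919 = 151.7434
Value (long) = (F − K)·e^(−rT) = (151.7434 − 164.74) × 0.862129 = -11.2047
Short position value = −(long value) = CHF 11.20

CHF 11.20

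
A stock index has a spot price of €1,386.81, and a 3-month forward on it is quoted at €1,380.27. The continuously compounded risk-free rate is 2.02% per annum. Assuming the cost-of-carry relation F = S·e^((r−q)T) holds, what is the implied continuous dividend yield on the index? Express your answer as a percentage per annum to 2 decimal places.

From F = S·e^((r−q)T): (r − q) = ln(F/S)/T
ln(1380.27/1386.81) = ln(0.995284) = -0.004727
(r − q) = -0.004727 / (3/12) = -0.018908
q = r − ln(F/S)/T = 0.0202 + 0.018908 = 0.039108
q = 3.91%

3.91%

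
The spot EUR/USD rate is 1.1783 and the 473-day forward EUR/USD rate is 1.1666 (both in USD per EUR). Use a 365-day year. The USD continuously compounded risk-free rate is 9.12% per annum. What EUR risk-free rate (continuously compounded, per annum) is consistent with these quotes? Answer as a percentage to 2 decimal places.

F = S·e^((r_USD − r_EUR)T) ⇒ r_EUR = r_USD − ln(F/S)/T
ln(1.1666/1.1783) = -0.009979; /(473/365) = -0.007700
r_EUR = 0.0912 + 0.007700 = 0.098900
r_EUR = 9.89%

9.89%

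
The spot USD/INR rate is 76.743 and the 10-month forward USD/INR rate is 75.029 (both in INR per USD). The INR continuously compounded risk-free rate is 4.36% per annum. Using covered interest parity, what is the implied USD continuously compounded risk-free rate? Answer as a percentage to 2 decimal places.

F = S·e^((r_INR − r_USD)T) ⇒ r_USD = r_INR − ln(F/S)/T
ln(75.029/76.743) = -0.022587; /(10/12) = -0.027104
r_USD = 0.0436 + 0.027104 = 0.070704
r_USD = 7.07%

7.07%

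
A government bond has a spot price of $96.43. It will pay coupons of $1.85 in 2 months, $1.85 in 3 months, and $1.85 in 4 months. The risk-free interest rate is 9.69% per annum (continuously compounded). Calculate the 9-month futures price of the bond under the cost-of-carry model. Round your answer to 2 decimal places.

PV(coupons) I = 1.85·e^(−0.0969·2/12) + 1.85·e^(−0.0969·3/12) + 1.85·e^(−0.0969·4/12)
I = 1.8204 + 1.8057 + 1.7912 = 5.4173
F = (S − I)·e^(rT) = (96.43 − 5.4173) · e^(0.0969·9/12)
= 91.0127 · e^0.072675 = 91.0127 × 1.075381 = $97.87

$97.87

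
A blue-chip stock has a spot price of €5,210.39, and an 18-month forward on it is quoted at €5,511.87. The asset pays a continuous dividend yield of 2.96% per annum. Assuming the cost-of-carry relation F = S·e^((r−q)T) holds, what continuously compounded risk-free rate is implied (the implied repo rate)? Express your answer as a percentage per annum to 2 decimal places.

6.71%

From F = S·e^((r−q)T): (r − q) = ln(F/S)/T
ln(5511.87/5210.39) = ln(1.057861) = 0.056249
(r − q) = 0.056249 / (18/12) = 0.037499
r = ln(F/S)/T + q = 0.037499 + 0.0296 = 0.067099
r = 6.71%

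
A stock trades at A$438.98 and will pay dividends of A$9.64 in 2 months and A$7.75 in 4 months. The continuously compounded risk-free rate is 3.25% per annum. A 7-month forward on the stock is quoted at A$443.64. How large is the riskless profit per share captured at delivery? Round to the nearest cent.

PV(dividends) I = 9.64·e^(−0.0325·2/12) + 7.75·e^(−0.0325·4/12) = 17.2544
Fair forward F* = (S − I)·e^(rT) = (438.98 − 17.2544)·e^0.018958 = 421.7256 × 1.019139 = 429.7970
Market A$443.64 > fair 429.7970: forward overpriced → cash-and-carry (borrow at r, buy the stock and collect the dividends, short the forward).
Profit at T = |F_mkt − F*| = |443.64 − 429.7970| = A$13.84 per share

A$13.84 per share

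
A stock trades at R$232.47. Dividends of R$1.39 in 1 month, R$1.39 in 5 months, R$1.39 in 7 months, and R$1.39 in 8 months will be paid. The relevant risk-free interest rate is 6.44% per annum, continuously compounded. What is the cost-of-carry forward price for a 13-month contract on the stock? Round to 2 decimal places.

R$243.47

PV(dividends) I = 1.39·e^(−0.0644·1/12) + 1.39·e^(−0.0644·5/12) + 1.39·e^(−0.0644·7/12) + 1.39·e^(−0.0644·8/12)
I = 1.3826 + 1.3532 + 1.3388 + 1.3316 = 5.4062
F = (S − I)·e^(rT) = (232.47 − 5.4062) · e^(0.0644·13/12)
= 227.0638 · e^0.069767 = 227.0638 × 1.072258 = R$243.47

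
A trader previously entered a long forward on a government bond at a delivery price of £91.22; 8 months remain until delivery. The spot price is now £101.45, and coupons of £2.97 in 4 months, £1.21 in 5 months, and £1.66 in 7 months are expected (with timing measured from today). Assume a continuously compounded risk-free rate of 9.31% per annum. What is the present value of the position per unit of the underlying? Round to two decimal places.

£10.10

PV(remaining coupons) I = 2.97·e^(−0.0931·4/12) + 1.21·e^(−0.0931·5/12) + 1.66·e^(−0.0931·7/12) = 5.6155
Current forward F = (S − I)·e^(rT) = (101.45 − 5.6155)·e^(0.0931·8/12) = 95.8345 × 1.064033 = 101.9711
Value (long) = (F − K)·e^(−rT) = (101.9711 − 91.22) × 0.939820 = 10.1041
Value = £10.10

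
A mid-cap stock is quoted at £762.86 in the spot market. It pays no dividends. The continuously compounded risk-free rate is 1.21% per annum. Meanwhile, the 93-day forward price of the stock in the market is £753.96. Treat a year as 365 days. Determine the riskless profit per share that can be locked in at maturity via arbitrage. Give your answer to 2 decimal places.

£11.26 per share

Fair forward: F* = S·e^(carry·T), with carry = r = 0.0121
F* = 762.86 · e^(0.0121 × 93/365) = 762.86 · e^0.003083 = 762.86 × 1.003088 = £765.2157
Market £753.96 < fair £765.2157: forward underpriced → reverse cash-and-carry (short spot, go long the forward).
At maturity, profit = |F_mkt − F*| = |753.96 − 765.2157| = £11.26 per share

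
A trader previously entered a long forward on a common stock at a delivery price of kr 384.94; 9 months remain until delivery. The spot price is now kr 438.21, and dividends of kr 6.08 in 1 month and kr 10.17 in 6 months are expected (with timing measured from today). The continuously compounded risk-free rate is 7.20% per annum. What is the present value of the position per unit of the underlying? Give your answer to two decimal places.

kr 57.65

PV(remaining dividends) I = 6.08·e^(−0.0720·1/12) + 10.17·e^(−0.0720·6/12) = 15.8540
Current forward F = (S − I)·e^(rT) = (438.21 − 15.8540)·e^(0.0720·9/12) = 422.3560 × 1.055485 = 445.7904
Value (long) = (F − K)·e^(−rT) = (445.7904 − 384.94) × 0.947432 = 57.6516
Value = kr 57.65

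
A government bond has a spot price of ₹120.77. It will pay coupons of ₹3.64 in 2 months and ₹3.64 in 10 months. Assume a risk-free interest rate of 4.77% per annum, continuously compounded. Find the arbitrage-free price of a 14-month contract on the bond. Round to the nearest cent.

PV(coupons) I = 3.64·e^(−0.0477·2/12) + 3.64·e^(−0.0477·10/12)
I = 3.6112 + 3.4981 = 7.1093
F = (S − I)·e^(rT) = (120.77 − 7.1093) · e^(0.0477·14/12)
= 113.6607 · e^0.055650 = 113.6607 × 1.057228 = ₹120.17

₹120.17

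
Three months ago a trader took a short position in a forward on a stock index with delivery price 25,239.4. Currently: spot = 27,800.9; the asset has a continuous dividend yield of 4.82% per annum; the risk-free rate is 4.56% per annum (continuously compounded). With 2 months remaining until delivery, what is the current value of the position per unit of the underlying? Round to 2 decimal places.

-2530.15

Current fair forward for the remaining 2 months: F = S·e^((r − q)·T), (r − q) = 0.0456 − 0.0482 = -0.0026
F = 27800.9 · e^(-0.0026 × 2/12) = 27800.9 × 0.99956676 = 27788.8555
Value of long forward = (F − K)·e^(−rT) = (27788.8555 − 25239.4) · e^(−0.0456·2/12)
= 2549.4555 × 0.99242881 = 2530.15
Short position value = −(long value) = -2530.15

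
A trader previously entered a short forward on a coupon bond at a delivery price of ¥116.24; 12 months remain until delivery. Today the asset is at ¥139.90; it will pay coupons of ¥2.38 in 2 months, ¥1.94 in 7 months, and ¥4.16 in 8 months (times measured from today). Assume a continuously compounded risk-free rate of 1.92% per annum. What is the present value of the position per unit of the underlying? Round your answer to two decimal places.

PV(remaining coupons) I = 2.38·e^(−0.0192·2/12) + 1.94·e^(−0.0192·7/12) + 4.16·e^(−0.0192·8/12) = 8.3979
Current forward F = (S − I)·e^(rT) = (139.90 − 8.3979)·e^(0.0192·12/12) = 131.5021 × 1.019386 = 134.0514
Value (long) = (F − K)·e^(−rT) = (134.0514 − 116.24) × 0.980983 = 17.4727
Short position value = −(long value) = -¥17.47

-¥17.47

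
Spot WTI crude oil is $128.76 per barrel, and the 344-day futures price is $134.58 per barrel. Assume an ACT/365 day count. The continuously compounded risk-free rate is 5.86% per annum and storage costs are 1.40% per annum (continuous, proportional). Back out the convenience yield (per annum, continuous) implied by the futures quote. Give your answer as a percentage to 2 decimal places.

2.57%

F = S·e^((r+u−y)T) ⇒ (r+u−y) = ln(F/S)/T
ln(134.58/128.76) = 0.044209; /T ⇒ 0.046908
y = r + u − ln(F/S)/T = 0.0586 + 0.0140 − 0.046908 = 0.025692
y = 2.57%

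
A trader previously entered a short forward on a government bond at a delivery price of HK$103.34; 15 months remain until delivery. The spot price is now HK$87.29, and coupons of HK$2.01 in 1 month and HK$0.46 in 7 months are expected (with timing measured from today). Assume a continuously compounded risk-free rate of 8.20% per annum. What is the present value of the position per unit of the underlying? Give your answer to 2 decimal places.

PV(remaining coupons) I = 2.01·e^(−0.0820·1/12) + 0.46·e^(−0.0820·7/12) = 2.4348
Current forward F = (S − I)·e^(rT) = (87.29 − 2.4348)·e^(0.0820·15/12) = 84.8552 × 1.107937 = 94.0142
Value (long) = (F − K)·e^(−rT) = (94.0142 − 103.34) × 0.902578 = -8.4173
Short position value = −(long value) = HK$8.42

HK$8.42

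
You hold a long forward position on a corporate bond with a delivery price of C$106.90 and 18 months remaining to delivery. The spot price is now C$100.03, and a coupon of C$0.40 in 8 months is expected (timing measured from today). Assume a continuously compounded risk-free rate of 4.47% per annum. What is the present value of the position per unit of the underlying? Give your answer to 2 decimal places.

PV(remaining coupons) I = 0.40·e^(−0.0447·8/12) = 0.3883
Current forward F = (S − I)·e^(rT) = (100.03 − 0.3883)·e^(0.0447·18/12) = 99.6417 × 1.069349 = 106.5518
Value (long) = (F − K)·e^(−rT) = (106.5518 − 106.90) × 0.935148 = -0.3256
Value = -C$0.33

-C$0.33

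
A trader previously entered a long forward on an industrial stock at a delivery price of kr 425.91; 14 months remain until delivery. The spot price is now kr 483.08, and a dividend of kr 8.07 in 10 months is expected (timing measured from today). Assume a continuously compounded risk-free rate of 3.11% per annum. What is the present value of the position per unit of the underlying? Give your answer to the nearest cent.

kr 64.48

PV(remaining dividends) I = 8.07·e^(−0.0311·10/12) = 7.8635
Current forward F = (S − I)·e^(rT) = (483.08 − 7.8635)·e^(0.0311·14/12) = 475.2165 × 1.036950 = 492.7757
Value (long) = (F − K)·e^(−rT) = (492.7757 − 425.91) × 0.964367 = 64.4831
Value = kr 64.48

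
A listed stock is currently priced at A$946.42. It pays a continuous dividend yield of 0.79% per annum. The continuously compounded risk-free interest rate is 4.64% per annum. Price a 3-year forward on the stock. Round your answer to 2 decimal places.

F = S·e^((r − q)T) = 946.42 · e^((0.0464 − 0.0079) × 3)
= 946.42 · e^0.115500 = 946.42 × 1.122435
F = A$1,062.29

A$1,062.29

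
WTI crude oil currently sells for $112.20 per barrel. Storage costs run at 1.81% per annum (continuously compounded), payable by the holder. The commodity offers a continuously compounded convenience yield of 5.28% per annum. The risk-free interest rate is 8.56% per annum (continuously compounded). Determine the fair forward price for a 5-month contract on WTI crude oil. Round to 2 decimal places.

Net carry = r + u − y = 0.0856 + 0.0181 − 0.0528 = 0.0509
F = S·e^((r+u−y)T) = 112.20 · e^(0.0509 × 5/12) = 112.20 · e^0.021208
= 112.20 × 1.021434 = $114.60 per barrel

$114.60 per barrel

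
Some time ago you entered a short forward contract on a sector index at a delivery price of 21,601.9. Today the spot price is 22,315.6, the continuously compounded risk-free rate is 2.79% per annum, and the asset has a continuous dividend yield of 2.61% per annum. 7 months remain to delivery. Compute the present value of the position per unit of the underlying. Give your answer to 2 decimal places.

Current fair forward for the remaining 7 months: F = S·e^((r − q)·T), (r − q) = 0.0279 − 0.0261 = 0.0018
F = 22315.6 · e^(0.0018 × 7/12) = 22315.6 × 1.00105055 = 22339.0437
Value of long forward = (F − K)·e^(−rT) = (22339.0437 − 21601.9) · e^(−0.0279·7/12)
= 737.1437 × 0.98385672 = 725.24
Short position value = −(long value) = -725.24

-725.24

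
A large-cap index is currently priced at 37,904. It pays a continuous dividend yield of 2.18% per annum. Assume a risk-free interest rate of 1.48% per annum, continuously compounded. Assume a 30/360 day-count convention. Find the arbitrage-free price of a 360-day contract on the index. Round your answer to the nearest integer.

F = S·e^((r − q)T) = 37904 · e^((0.0148 − 0.0218) × 360/360)
= 37904 · e^-0.007000 = 37904 × 0.993024
F = 37,640

37,640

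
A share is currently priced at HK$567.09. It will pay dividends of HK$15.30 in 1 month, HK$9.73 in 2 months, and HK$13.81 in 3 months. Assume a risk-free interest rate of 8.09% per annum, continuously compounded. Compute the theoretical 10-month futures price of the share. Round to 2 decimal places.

HK$565.64

PV(dividends) I = 15.30·e^(−0.0809·1/12) + 9.73·e^(−0.0809·2/12) + 13.81·e^(−0.0809·3/12)
I = 15.1972 + 9.5997 + 13.5335 = 38.3304
F = (S − I)·e^(rT) = (567.09 − 38.3304) · e^(0.0809·10/12)
= 528.7596 · e^0.067417 = 528.7596 × 1.069741 = HK$565.64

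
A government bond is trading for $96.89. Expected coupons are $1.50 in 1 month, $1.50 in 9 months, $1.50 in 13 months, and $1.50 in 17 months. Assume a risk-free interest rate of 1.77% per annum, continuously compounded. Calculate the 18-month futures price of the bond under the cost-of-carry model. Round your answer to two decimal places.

PV(coupons) I = 1.50·e^(−0.0177·1/12) + 1.50·e^(−0.0177·9/12) + 1.50·e^(−0.0177·13/12) + 1.50·e^(−0.0177·17/12)
I = 1.4978 + 1.4802 + 1.4715 + 1.4629 = 5.9124
F = (S − I)·e^(rT) = (96.89 − 5.9124) · e^(0.0177·18/12)
= 90.9776 · e^0.026550 = 90.9776 × 1.026906 = $93.43

$93.43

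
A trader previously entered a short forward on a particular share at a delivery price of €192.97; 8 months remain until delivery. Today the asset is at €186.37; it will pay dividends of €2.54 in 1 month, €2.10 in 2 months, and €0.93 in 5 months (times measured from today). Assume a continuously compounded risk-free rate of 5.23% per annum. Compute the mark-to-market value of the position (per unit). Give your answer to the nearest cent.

PV(remaining dividends) I = 2.54·e^(−0.0523·1/12) + 2.10·e^(−0.0523·2/12) + 0.93·e^(−0.0523·5/12) = 5.5207
Current forward F = (S − I)·e^(rT) = (186.37 − 5.5207)·e^(0.0523·8/12) = 180.8493 × 1.035482 = 187.2662
Value (long) = (F − K)·e^(−rT) = (187.2662 − 192.97) × 0.965734 = -5.5084
Short position value = −(long value) = €5.51

€5.51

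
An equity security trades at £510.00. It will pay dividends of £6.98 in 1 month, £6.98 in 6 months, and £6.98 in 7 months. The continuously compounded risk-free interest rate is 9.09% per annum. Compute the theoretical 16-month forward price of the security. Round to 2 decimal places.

PV(dividends) I = 6.98·e^(−0.0909·1/12) + 6.98·e^(−0.0909·6/12) + 6.98·e^(−0.0909·7/12)
I = 6.9273 + 6.6699 + 6.6195 = 20.2167
F = (S − I)·e^(rT) = (510.00 − 20.2167) · e^(0.0909·16/12)
= 489.7833 · e^0.121200 = 489.7833 × 1.128851 = £552.89

£552.89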